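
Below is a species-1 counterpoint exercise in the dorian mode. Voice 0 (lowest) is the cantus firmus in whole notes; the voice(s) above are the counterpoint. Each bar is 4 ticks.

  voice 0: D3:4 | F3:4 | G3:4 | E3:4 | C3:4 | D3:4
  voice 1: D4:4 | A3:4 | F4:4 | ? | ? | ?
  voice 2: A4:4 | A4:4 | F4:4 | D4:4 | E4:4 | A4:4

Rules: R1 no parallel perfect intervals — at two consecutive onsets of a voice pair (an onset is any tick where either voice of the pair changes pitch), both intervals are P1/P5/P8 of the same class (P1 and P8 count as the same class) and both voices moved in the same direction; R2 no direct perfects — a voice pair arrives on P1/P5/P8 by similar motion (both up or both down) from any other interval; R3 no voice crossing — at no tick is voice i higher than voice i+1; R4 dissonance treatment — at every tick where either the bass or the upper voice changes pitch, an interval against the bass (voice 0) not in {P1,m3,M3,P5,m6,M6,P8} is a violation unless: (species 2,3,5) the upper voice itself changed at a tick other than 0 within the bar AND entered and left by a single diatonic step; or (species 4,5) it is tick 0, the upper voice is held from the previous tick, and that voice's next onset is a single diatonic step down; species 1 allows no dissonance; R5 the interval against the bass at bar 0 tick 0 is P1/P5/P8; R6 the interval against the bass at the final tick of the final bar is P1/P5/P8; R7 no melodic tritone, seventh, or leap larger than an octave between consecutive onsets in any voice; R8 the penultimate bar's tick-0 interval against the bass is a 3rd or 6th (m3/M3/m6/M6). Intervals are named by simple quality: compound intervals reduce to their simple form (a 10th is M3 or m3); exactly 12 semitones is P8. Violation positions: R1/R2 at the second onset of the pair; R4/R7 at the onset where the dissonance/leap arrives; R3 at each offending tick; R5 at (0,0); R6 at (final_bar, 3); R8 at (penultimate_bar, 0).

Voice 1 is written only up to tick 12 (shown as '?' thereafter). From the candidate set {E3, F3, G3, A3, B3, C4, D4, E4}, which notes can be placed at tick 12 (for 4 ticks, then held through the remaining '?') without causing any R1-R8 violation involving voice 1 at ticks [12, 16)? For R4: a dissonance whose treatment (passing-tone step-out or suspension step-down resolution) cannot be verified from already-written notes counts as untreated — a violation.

E3: violates R2,R7
F3: violates R4
G3: violates R2,R7
A3: violates R4
B3: violates R2,R7
C4: legal
D4: violates R1,R4
E4: violates R2,R3

{C4}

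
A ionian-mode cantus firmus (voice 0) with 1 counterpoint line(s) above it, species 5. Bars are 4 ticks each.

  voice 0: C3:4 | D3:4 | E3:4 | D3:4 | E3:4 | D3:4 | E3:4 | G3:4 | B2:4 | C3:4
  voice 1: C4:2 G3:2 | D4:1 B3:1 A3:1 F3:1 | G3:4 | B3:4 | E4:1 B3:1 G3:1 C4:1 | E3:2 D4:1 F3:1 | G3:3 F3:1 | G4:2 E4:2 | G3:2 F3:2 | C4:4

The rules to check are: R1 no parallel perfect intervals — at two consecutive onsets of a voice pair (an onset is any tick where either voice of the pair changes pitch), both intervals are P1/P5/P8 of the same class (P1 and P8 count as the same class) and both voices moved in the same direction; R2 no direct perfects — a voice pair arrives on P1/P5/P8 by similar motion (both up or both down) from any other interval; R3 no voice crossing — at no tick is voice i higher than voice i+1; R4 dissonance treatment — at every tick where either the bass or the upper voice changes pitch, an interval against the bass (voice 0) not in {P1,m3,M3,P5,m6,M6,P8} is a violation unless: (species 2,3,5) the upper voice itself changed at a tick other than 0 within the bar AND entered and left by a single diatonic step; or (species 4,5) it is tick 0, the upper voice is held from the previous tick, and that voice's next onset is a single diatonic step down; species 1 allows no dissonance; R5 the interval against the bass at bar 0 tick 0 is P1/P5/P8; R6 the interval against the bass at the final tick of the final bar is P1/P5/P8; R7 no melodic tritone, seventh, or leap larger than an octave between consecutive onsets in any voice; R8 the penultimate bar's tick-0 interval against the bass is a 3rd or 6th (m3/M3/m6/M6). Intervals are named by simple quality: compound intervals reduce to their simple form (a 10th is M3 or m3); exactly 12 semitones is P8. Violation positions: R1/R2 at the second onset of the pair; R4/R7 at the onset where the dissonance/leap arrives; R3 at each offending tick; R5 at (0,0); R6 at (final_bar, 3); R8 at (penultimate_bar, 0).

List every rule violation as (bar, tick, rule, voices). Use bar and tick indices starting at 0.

(1, 0, R2, (0, 1))
(4, 0, R2, (0, 1))
(5, 0, R4, (0, 1))
(5, 2, R7, (1,))
(6, 3, R4, (0, 1))
(7, 0, R2, (0, 1))
(7, 0, R7, (1,))
(8, 2, R4, (0, 1))
(9, 0, R2, (0, 1))

bar 0: v0=C3 v1=C4 downbeat P8
bar 1: v0=D3 v1=D4 downbeat P8
bar 2: v0=E3 v1=G3 downbeat m3
bar 3: v0=D3 v1=B3 downbeat M6
bar 4: v0=E3 v1=E4 downbeat P8
bar 5: v0=D3 v1=E3 downbeat M2
bar 6: v0=E3 v1=G3 downbeat m3
bar 7: v0=G3 v1=G4 downbeat P8
bar 8: v0=B2 v1=G3 downbeat m6
bar 9: v0=C3 v1=C4 downbeat P8
  -> R2 @ bar 1 tick 0 v(0, 1): C3/G3 P5 -> D3/D4 P8 similar
  -> R2 @ bar 4 tick 0 v(0, 1): D3/B3 M6 -> E3/E4 P8 similar
  -> R4 @ bar 5 tick 0 v(0, 1): D3/E3 M2 untreated
  -> R7 @ bar 5 tick 2 v(1,): E3->D4 leap 10st
  -> R4 @ bar 6 tick 3 v(0, 1): E3/F3 m2 untreated
  -> R2 @ bar 7 tick 0 v(0, 1): E3/F3 m2 -> G3/G4 P8 similar
  -> R7 @ bar 7 tick 0 v(1,): F3->G4 leap 14st
  -> R4 @ bar 8 tick 2 v(0, 1): B2/F3 TT untreated
  -> R2 @ bar 9 tick 0 v(0, 1): B2/F3 TT -> C3/C4 P8 similar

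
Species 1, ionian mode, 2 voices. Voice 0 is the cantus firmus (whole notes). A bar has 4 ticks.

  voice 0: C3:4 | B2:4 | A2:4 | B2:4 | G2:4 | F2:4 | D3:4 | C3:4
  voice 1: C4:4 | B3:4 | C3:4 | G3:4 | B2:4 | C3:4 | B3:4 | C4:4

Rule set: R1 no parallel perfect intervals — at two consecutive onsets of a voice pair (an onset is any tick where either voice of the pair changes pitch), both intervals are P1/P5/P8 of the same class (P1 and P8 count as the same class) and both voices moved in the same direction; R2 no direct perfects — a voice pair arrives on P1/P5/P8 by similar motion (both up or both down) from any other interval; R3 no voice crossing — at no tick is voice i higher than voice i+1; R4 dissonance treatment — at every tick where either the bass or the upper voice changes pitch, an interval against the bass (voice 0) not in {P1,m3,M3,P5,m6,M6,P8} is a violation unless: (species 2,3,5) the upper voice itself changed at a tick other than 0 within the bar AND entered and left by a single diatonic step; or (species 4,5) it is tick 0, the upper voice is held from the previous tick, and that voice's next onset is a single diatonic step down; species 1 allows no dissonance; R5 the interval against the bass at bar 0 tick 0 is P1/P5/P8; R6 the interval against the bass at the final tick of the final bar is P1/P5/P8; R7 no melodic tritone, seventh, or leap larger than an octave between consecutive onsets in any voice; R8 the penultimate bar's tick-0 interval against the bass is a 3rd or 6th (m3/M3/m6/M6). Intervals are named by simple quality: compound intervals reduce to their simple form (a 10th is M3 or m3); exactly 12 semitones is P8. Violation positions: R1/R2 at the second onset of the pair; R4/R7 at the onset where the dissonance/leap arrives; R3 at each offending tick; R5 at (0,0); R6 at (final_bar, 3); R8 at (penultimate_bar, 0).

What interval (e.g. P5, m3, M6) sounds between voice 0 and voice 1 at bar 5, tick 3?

voice 0=F2 voice 1=C3 -> P5

P5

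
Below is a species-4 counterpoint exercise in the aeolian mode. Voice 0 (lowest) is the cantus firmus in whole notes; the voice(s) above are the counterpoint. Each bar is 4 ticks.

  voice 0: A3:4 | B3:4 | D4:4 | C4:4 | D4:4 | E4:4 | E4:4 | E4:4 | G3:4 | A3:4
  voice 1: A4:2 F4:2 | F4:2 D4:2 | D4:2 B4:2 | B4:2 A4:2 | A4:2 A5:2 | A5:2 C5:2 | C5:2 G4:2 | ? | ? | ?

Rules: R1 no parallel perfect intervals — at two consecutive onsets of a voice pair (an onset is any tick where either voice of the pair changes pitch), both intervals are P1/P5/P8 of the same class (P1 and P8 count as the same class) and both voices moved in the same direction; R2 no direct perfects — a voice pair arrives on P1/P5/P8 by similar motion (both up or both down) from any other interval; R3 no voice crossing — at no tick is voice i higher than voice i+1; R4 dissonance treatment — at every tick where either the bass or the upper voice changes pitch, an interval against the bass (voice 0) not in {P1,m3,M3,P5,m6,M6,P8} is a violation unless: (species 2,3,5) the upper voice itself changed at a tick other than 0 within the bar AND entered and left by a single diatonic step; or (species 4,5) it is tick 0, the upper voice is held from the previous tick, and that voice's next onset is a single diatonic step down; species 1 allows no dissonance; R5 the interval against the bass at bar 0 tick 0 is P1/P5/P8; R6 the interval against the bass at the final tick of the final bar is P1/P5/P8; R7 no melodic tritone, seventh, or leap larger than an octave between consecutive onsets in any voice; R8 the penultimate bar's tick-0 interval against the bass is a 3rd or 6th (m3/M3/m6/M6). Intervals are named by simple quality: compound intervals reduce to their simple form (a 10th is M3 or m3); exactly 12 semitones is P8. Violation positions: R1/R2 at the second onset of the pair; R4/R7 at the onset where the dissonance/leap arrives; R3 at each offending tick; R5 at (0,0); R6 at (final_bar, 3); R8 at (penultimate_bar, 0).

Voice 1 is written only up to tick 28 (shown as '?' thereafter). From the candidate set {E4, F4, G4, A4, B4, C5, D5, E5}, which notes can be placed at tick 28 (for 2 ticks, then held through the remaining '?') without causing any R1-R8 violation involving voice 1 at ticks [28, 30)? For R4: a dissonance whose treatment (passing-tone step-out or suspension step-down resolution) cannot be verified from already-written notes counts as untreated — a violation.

{B4, C5, E4, E5, G4}

E4: legal
F4: violates R4
G4: legal
A4: violates R4
B4: legal
C5: legal
D5: violates R4
E5: legal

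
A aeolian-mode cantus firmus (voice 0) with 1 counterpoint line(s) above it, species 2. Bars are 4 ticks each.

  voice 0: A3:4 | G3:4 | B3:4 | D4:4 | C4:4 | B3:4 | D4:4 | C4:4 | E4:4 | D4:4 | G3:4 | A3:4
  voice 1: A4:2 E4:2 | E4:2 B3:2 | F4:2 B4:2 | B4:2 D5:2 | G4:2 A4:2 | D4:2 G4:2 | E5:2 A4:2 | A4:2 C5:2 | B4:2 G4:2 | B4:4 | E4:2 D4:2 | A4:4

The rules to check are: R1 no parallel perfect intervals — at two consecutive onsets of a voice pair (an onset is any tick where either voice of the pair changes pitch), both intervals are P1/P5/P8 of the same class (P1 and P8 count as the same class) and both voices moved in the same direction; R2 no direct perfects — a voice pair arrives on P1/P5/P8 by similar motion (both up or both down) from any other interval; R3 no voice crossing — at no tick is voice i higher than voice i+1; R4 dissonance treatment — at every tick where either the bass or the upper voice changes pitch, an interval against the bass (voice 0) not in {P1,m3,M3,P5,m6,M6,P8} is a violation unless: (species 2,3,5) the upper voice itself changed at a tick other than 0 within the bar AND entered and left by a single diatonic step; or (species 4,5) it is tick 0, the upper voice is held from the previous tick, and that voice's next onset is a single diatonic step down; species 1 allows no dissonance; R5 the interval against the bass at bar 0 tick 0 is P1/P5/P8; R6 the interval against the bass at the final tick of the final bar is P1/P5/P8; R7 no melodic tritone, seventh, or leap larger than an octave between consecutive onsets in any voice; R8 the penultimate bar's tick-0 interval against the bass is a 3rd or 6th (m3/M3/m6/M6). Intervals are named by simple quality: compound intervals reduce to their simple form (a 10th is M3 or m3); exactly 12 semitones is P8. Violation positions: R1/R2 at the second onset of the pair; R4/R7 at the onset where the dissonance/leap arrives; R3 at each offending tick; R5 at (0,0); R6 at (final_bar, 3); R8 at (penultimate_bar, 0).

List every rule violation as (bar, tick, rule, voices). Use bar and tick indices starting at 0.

bar 0: v0=A3 v1=A4 downbeat P8
bar 1: v0=G3 v1=E4 downbeat M6
bar 2: v0=B3 v1=F4 downbeat TT
bar 3: v0=D4 v1=B4 downbeat M6
bar 4: v0=C4 v1=G4 downbeat P5
bar 5: v0=B3 v1=D4 downbeat m3
bar 6: v0=D4 v1=E5 downbeat M2
bar 7: v0=C4 v1=A4 downbeat M6
bar 8: v0=E4 v1=B4 downbeat P5
bar 9: v0=D4 v1=B4 downbeat M6
bar 10: v0=G3 v1=E4 downbeat M6
bar 11: v0=A3 v1=A4 downbeat P8
  -> R4 @ bar 2 tick 0 v(0, 1): B3/F4 TT untreated
  -> R7 @ bar 2 tick 0 v(1,): B3->F4 leap 6st
  -> R7 @ bar 2 tick 2 v(1,): F4->B4 leap 6st
  -> R2 @ bar 4 tick 0 v(0, 1): D4/D5 P8 -> C4/G4 P5 similar
  -> R4 @ bar 6 tick 0 v(0, 1): D4/E5 M2 untreated
  -> R2 @ bar 11 tick 0 v(0, 1): G3/D4 P5 -> A3/A4 P8 similar

(2, 0, R4, (0, 1))
(2, 0, R7, (1,))
(2, 2, R7, (1,))
(4, 0, R2, (0, 1))
(6, 0, R4, (0, 1))
(11, 0, R2, (0, 1))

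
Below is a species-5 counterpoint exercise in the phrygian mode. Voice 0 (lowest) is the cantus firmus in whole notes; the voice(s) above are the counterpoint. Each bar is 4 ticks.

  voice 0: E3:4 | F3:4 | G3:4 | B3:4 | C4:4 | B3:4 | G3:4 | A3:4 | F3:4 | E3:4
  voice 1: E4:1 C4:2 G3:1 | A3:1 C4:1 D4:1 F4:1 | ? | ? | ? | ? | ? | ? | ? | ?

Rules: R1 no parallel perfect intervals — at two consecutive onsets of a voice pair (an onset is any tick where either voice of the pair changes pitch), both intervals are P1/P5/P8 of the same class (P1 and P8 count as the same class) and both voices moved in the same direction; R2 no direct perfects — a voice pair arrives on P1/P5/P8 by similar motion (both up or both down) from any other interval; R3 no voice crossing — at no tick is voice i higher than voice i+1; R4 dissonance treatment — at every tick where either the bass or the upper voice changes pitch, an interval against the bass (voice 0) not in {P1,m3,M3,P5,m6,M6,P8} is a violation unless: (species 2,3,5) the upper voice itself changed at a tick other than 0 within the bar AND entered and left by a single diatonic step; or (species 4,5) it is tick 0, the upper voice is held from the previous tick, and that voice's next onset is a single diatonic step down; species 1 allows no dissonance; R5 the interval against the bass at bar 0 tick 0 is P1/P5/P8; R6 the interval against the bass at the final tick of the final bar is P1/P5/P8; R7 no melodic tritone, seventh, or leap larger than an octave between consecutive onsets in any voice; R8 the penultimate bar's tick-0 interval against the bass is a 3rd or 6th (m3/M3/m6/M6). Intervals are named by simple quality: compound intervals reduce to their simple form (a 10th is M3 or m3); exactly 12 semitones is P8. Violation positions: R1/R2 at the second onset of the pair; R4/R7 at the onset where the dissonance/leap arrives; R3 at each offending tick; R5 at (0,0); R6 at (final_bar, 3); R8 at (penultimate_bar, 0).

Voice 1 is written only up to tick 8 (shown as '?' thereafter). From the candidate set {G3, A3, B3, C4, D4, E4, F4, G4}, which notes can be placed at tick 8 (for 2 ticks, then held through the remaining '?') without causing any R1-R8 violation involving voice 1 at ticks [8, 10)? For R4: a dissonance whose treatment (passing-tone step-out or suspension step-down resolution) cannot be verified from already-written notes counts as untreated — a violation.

G3: violates R7
A3: violates R4
B3: violates R7
C4: violates R4
D4: legal
E4: legal
F4: violates R4
G4: violates R1

{D4, E4}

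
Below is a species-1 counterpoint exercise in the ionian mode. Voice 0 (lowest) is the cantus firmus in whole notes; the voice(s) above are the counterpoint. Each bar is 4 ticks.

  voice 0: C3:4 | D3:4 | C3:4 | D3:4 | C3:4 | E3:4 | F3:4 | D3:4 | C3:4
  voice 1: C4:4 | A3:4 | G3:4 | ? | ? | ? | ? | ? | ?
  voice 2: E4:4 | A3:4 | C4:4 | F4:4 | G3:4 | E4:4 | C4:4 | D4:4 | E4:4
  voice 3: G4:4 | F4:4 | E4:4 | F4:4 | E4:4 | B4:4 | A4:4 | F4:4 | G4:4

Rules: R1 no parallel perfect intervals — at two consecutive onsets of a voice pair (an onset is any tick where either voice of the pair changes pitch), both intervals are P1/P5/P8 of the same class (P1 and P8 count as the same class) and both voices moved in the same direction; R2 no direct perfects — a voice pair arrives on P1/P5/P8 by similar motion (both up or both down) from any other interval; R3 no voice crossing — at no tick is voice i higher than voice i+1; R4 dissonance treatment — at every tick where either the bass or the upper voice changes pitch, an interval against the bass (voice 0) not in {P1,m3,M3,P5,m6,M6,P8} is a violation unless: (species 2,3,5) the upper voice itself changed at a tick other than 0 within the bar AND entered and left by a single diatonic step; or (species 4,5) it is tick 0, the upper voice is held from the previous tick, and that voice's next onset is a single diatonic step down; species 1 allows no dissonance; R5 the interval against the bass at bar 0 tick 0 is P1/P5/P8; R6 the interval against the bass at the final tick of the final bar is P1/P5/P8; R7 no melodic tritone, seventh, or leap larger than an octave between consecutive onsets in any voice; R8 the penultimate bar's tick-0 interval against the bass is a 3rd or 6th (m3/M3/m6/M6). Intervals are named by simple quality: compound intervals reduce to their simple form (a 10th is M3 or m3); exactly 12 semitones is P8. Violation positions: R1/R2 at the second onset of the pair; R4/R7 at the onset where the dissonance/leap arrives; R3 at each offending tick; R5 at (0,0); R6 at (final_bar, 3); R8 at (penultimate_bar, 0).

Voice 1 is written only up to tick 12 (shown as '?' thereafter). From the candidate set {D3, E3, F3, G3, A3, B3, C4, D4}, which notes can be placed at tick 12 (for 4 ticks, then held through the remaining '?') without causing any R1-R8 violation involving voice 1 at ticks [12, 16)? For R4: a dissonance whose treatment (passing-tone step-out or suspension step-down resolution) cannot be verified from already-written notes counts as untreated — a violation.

{B3, D3, F3}

D3: legal
E3: violates R4
F3: legal
G3: violates R4
A3: violates R1
B3: legal
C4: violates R4
D4: violates R2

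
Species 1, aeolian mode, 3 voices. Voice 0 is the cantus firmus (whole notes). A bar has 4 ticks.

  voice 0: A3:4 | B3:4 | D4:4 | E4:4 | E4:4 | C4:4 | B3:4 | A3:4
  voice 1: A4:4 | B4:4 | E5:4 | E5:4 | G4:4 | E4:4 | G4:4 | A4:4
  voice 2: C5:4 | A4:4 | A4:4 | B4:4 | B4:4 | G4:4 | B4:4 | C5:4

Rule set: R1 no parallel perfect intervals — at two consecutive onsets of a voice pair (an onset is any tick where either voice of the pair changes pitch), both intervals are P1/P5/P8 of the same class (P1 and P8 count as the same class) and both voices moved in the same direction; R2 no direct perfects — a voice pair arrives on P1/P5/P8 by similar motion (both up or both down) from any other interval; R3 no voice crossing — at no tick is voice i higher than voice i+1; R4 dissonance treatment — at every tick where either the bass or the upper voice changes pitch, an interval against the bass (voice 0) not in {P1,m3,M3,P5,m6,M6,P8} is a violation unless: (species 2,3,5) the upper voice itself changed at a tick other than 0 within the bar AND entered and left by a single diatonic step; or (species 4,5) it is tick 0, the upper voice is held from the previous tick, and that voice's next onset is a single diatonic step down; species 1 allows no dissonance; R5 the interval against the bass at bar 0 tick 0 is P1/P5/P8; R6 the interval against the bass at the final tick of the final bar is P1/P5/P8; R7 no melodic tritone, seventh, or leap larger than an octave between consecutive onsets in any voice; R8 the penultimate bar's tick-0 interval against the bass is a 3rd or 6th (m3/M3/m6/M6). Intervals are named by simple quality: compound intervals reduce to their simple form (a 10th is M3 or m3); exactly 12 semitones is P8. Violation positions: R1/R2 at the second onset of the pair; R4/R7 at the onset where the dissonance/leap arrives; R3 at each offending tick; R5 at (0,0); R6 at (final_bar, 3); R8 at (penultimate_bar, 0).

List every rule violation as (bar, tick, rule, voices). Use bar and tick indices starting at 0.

(0, 0, R5, (0, 2))
(1, 0, R1, (0, 1))
(1, 0, R3, (1, 2))
(1, 0, R4, (0, 2))
(1, 1, R3, (1, 2))
(1, 2, R3, (1, 2))
(1, 3, R3, (1, 2))
(2, 0, R3, (1, 2))
(2, 0, R4, (0, 1))
(2, 1, R3, (1, 2))
(2, 2, R3, (1, 2))
(2, 3, R3, (1, 2))
(3, 0, R1, (0, 2))
(3, 0, R3, (1, 2))
(3, 1, R3, (1, 2))
(3, 2, R3, (1, 2))
(3, 3, R3, (1, 2))
(5, 0, R1, (0, 2))
(6, 0, R8, (0, 2))
(7, 3, R6, (0, 2))

bar 0: v0=A3 v1=A4 v2=C5 downbeat m3
bar 1: v0=B3 v1=B4 v2=A4 downbeat m7
bar 2: v0=D4 v1=E5 v2=A4 downbeat P5
bar 3: v0=E4 v1=E5 v2=B4 downbeat P5
bar 4: v0=E4 v1=G4 v2=B4 downbeat P5
bar 5: v0=C4 v1=E4 v2=G4 downbeat P5
bar 6: v0=B3 v1=G4 v2=B4 downbeat P8
bar 7: v0=A3 v1=A4 v2=C5 downbeat m3
  -> R5 @ bar 0 tick 0 v(0, 2): opens on m3
  -> R1 @ bar 1 tick 0 v(0, 1): A3/A4 P8 -> B3/B4 P8 similar
  -> R3 @ bar 1 tick 0 v(1, 2): B4 above A4
  -> R4 @ bar 1 tick 0 v(0, 2): B3/A4 m7 untreated
  -> R3 @ bar 1 tick 1 v(1, 2): B4 above A4
  -> R3 @ bar 1 tick 2 v(1, 2): B4 above A4
  -> R3 @ bar 1 tick 3 v(1, 2): B4 above A4
  -> R3 @ bar 2 tick 0 v(1, 2): E5 above A4
  -> R4 @ bar 2 tick 0 v(0, 1): D4/E5 M2 untreated
  -> R3 @ bar 2 tick 1 v(1, 2): E5 above A4
  -> R3 @ bar 2 tick 2 v(1, 2): E5 above A4
  -> R3 @ bar 2 tick 3 v(1, 2): E5 above A4
  -> R1 @ bar 3 tick 0 v(0, 2): D4/A4 P5 -> E4/B4 P5 similar
  -> R3 @ bar 3 tick 0 v(1, 2): E5 above B4
  -> R3 @ bar 3 tick 1 v(1, 2): E5 above B4
  -> R3 @ bar 3 tick 2 v(1, 2): E5 above B4
  -> R3 @ bar 3 tick 3 v(1, 2): E5 above B4
  -> R1 @ bar 5 tick 0 v(0, 2): E4/B4 P5 -> C4/G4 P5 similar
  -> R8 @ bar 6 tick 0 v(0, 2): penult P8 not 3rd/6th
  -> R6 @ bar 7 tick 3 v(0, 2): closes on m3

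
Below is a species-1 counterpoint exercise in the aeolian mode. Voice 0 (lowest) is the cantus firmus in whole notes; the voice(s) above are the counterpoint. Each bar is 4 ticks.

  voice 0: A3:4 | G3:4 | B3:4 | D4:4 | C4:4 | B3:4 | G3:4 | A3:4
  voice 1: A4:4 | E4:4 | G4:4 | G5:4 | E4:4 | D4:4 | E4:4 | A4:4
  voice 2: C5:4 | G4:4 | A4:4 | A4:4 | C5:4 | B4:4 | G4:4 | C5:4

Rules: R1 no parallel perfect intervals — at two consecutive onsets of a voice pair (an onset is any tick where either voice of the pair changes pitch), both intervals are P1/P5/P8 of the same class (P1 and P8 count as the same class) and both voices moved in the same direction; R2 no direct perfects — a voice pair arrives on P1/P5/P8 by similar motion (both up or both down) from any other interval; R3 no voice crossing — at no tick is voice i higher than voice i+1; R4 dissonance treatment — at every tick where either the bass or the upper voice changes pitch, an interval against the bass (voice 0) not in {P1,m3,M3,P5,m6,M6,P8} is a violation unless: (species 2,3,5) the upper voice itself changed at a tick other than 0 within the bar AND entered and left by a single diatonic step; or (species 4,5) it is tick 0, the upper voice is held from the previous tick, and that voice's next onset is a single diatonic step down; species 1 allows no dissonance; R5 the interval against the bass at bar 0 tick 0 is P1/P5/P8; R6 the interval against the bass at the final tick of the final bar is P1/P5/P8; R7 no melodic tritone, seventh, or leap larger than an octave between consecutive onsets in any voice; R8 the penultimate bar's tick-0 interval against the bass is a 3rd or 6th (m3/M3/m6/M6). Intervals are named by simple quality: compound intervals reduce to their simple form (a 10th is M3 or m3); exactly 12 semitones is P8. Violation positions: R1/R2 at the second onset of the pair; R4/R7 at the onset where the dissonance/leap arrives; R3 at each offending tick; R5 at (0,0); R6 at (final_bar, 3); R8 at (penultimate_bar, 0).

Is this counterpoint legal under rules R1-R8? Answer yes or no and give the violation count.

bar 0: v0=A3 v1=A4 v2=C5 (m3)
bar 1: v0=G3 v1=E4 v2=G4 (P8)
bar 2: v0=B3 v1=G4 v2=A4 (m7)
bar 3: v0=D4 v1=G5 v2=A4 (P5)
bar 4: v0=C4 v1=E4 v2=C5 (P8)
bar 5: v0=B3 v1=D4 v2=B4 (P8)
bar 6: v0=G3 v1=E4 v2=G4 (P8)
bar 7: v0=A3 v1=A4 v2=C5 (m3)
  R5 @ bar0.0: opens on m3
  R2 @ bar1.0: A3/C5 m3 -> G3/G4 P8 similar
  R4 @ bar2.0: B3/A4 m7 untreated
  R3 @ bar3.0: G5 above A4
  R4 @ bar3.0: D4/G5 P4 untreated
  R3 @ bar3.1: G5 above A4
  R3 @ bar3.2: G5 above A4
  R3 @ bar3.3: G5 above A4
  R7 @ bar4.0: G5->E4 leap 15st
  R1 @ bar5.0: C4/C5 P8 -> B3/B4 P8 similar
  R1 @ bar6.0: B3/B4 P8 -> G3/G4 P8 similar
  R8 @ bar6.0: penult P8 not 3rd/6th
  R2 @ bar7.0: G3/E4 M6 -> A3/A4 P8 similar
  R6 @ bar7.3: closes on m3

No (14 violations)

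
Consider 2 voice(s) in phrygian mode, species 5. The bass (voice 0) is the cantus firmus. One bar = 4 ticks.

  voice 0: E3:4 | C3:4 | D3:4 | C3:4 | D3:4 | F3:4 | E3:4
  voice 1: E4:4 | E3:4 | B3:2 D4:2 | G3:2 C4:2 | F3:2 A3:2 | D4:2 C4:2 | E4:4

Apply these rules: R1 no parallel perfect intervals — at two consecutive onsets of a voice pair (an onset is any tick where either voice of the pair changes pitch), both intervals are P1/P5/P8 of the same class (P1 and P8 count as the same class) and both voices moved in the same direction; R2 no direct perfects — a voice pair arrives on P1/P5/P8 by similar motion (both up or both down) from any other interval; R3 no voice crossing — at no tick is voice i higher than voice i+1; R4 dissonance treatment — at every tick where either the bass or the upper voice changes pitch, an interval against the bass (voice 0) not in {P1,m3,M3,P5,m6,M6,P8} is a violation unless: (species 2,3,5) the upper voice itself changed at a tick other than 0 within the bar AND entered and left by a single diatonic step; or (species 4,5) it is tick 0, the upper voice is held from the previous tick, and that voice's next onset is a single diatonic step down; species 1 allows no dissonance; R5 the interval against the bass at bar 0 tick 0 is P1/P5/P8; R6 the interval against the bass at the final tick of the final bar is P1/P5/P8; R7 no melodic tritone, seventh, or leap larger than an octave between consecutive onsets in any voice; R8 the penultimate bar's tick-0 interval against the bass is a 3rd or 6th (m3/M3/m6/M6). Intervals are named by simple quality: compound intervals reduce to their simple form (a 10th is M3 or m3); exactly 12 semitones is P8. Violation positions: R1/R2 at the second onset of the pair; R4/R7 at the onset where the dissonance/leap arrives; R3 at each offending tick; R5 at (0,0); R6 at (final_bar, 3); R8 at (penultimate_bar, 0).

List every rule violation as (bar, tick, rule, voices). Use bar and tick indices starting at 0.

(3, 0, R2, (0, 1))

bar 0: v0=E3 v1=E4 downbeat P8
bar 1: v0=C3 v1=E3 downbeat M3
bar 2: v0=D3 v1=B3 downbeat M6
bar 3: v0=C3 v1=G3 downbeat P5
bar 4: v0=D3 v1=F3 downbeat m3
bar 5: v0=F3 v1=D4 downbeat M6
bar 6: v0=E3 v1=E4 downbeat P8
  -> R2 @ bar 3 tick 0 v(0, 1): D3/D4 P8 -> C3/G3 P5 similar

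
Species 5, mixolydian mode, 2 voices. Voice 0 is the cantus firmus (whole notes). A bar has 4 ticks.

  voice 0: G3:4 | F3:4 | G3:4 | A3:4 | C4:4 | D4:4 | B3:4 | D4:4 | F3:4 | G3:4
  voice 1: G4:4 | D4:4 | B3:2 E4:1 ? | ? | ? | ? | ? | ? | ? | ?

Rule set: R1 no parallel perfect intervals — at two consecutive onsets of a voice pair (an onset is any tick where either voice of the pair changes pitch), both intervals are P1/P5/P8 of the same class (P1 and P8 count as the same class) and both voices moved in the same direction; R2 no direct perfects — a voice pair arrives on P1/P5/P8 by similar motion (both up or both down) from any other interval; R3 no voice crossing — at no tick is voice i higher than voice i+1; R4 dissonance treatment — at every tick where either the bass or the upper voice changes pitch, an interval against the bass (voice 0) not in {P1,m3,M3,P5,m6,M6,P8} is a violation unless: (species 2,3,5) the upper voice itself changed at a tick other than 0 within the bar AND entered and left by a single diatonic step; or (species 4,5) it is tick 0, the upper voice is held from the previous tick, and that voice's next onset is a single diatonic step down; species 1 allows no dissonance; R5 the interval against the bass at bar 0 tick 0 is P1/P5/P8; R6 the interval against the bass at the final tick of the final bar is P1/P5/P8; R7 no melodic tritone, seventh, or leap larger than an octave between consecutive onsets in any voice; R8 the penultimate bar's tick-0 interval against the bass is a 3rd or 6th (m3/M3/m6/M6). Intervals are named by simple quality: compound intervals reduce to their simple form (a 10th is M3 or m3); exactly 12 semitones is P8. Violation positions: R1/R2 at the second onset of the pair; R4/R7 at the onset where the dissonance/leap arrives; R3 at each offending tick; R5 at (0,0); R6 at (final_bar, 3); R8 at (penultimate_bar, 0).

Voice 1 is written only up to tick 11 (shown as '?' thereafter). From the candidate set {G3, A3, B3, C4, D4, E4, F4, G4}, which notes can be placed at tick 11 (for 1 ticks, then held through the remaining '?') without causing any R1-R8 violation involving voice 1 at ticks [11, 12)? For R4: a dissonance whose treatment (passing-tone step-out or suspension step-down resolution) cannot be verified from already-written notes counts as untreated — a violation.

{B3, D4, E4, G3, G4}

G3: legal
A3: violates R4
B3: legal
C4: violates R4
D4: legal
E4: legal
F4: violates R4
G4: legal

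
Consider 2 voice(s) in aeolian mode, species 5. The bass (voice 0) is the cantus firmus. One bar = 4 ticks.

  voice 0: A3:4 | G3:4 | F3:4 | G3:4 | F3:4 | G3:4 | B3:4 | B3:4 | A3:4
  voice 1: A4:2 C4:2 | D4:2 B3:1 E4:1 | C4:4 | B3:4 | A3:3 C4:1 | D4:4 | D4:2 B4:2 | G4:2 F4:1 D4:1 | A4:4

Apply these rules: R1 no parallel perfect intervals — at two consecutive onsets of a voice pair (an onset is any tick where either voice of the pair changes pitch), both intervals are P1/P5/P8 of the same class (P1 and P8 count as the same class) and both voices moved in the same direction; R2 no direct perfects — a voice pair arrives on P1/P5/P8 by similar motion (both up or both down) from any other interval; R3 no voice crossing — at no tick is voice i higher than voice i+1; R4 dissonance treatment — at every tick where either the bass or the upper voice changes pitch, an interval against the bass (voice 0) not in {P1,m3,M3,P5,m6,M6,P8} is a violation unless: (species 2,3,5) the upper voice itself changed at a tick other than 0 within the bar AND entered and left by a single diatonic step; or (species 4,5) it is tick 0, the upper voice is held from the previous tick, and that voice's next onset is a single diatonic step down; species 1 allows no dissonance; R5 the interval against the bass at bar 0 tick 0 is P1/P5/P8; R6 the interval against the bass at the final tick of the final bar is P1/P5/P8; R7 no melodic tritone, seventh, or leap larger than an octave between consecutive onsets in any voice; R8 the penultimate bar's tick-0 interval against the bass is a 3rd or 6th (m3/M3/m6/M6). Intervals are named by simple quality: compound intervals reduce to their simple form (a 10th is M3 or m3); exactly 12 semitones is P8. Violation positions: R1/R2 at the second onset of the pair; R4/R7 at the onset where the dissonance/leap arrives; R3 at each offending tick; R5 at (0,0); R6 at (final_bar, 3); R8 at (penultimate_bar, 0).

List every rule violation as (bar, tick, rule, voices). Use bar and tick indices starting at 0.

(2, 0, R2, (0, 1))
(5, 0, R1, (0, 1))
(7, 2, R4, (0, 1))

bar 0: v0=A3 v1=A4 downbeat P8
bar 1: v0=G3 v1=D4 downbeat P5
bar 2: v0=F3 v1=C4 downbeat P5
bar 3: v0=G3 v1=B3 downbeat M3
bar 4: v0=F3 v1=A3 downbeat M3
bar 5: v0=G3 v1=D4 downbeat P5
bar 6: v0=B3 v1=D4 downbeat m3
bar 7: v0=B3 v1=G4 downbeat m6
bar 8: v0=A3 v1=A4 downbeat P8
  -> R2 @ bar 2 tick 0 v(0, 1): G3/E4 M6 -> F3/C4 P5 similar
  -> R1 @ bar 5 tick 0 v(0, 1): F3/C4 P5 -> G3/D4 P5 similar
  -> R4 @ bar 7 tick 2 v(0, 1): B3/F4 TT untreated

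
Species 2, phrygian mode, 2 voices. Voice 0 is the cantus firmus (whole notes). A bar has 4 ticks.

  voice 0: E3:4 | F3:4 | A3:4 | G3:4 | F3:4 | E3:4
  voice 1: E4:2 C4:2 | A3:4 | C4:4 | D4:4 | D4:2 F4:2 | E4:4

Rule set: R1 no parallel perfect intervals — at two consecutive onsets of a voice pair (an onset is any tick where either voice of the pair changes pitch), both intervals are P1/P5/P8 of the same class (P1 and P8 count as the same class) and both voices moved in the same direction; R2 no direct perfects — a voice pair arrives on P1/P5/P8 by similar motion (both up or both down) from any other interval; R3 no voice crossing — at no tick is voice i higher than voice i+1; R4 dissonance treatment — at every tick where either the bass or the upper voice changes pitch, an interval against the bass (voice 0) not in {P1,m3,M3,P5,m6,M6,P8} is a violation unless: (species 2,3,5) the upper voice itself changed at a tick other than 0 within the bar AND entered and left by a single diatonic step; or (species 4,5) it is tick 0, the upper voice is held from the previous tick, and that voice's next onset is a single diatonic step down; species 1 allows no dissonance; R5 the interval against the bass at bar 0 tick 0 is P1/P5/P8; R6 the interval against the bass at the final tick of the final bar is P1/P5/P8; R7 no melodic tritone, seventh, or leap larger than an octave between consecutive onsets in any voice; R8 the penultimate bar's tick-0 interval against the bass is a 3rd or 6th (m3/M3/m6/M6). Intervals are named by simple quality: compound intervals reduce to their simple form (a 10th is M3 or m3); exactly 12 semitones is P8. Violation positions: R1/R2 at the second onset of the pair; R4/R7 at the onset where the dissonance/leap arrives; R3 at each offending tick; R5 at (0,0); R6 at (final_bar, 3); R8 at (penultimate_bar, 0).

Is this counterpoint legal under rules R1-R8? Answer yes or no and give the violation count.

bar 0: v0=E3 v1=E4 (P8)
bar 1: v0=F3 v1=A3 (M3)
bar 2: v0=A3 v1=C4 (m3)
bar 3: v0=G3 v1=D4 (P5)
bar 4: v0=F3 v1=D4 (M6)
bar 5: v0=E3 v1=E4 (P8)
  R1 @ bar5.0: F3/F4 P8 -> E3/E4 P8 similar

No (1 violations)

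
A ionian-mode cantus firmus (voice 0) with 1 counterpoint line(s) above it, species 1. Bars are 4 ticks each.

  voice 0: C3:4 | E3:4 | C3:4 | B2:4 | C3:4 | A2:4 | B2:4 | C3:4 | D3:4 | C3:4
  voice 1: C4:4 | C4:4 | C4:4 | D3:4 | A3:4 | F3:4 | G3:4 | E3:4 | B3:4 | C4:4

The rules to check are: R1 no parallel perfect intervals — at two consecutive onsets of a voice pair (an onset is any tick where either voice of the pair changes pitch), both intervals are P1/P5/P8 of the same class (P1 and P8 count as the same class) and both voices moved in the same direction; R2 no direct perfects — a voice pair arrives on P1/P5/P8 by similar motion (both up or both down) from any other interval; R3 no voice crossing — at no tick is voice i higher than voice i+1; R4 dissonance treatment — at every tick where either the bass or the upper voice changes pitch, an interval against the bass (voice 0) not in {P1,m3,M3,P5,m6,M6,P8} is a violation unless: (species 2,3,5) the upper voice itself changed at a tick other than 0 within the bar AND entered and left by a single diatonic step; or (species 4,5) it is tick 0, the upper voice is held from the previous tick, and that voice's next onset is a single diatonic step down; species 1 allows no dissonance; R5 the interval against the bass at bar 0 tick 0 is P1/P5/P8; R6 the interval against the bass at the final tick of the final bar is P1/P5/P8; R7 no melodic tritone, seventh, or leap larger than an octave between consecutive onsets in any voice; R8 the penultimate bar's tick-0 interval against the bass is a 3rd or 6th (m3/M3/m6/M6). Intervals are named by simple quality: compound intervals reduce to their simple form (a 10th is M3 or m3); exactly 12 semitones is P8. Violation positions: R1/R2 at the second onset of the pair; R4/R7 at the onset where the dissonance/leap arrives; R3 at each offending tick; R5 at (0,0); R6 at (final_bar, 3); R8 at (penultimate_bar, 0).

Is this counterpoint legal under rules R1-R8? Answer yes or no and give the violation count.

bar 0: v0=C3 v1=C4 (P8)
bar 1: v0=E3 v1=C4 (m6)
bar 2: v0=C3 v1=C4 (P8)
bar 3: v0=B2 v1=D3 (m3)
bar 4: v0=C3 v1=A3 (M6)
bar 5: v0=A2 v1=F3 (m6)
bar 6: v0=B2 v1=G3 (m6)
bar 7: v0=C3 v1=E3 (M3)
bar 8: v0=D3 v1=B3 (M6)
bar 9: v0=C3 v1=C4 (P8)
  R7 @ bar3.0: C4->D3 leap 10st

No (1 violations)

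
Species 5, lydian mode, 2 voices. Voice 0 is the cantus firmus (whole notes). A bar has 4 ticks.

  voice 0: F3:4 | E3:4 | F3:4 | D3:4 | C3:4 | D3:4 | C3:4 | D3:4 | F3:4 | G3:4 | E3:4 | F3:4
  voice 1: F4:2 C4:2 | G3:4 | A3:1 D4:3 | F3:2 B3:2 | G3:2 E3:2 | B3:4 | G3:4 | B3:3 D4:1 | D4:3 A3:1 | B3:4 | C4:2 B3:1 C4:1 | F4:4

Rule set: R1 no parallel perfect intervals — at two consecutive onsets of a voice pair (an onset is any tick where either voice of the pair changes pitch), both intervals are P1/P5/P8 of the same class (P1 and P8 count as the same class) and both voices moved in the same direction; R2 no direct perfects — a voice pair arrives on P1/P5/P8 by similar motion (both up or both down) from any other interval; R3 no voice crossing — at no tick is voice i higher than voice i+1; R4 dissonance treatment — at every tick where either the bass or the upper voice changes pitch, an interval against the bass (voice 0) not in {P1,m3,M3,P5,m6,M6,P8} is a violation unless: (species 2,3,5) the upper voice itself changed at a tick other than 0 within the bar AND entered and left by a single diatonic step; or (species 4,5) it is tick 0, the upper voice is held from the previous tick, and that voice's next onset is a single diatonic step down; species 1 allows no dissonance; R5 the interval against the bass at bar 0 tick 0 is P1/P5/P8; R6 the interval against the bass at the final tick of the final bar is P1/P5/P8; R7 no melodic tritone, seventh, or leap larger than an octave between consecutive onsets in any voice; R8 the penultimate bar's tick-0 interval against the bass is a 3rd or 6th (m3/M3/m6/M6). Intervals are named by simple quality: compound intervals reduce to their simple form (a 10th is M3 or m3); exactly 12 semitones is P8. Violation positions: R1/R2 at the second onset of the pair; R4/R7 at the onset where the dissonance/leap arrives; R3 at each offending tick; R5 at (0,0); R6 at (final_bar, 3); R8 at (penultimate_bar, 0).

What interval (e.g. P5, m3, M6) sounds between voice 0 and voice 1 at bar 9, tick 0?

voice 0=G3 voice 1=B3 -> M3

M3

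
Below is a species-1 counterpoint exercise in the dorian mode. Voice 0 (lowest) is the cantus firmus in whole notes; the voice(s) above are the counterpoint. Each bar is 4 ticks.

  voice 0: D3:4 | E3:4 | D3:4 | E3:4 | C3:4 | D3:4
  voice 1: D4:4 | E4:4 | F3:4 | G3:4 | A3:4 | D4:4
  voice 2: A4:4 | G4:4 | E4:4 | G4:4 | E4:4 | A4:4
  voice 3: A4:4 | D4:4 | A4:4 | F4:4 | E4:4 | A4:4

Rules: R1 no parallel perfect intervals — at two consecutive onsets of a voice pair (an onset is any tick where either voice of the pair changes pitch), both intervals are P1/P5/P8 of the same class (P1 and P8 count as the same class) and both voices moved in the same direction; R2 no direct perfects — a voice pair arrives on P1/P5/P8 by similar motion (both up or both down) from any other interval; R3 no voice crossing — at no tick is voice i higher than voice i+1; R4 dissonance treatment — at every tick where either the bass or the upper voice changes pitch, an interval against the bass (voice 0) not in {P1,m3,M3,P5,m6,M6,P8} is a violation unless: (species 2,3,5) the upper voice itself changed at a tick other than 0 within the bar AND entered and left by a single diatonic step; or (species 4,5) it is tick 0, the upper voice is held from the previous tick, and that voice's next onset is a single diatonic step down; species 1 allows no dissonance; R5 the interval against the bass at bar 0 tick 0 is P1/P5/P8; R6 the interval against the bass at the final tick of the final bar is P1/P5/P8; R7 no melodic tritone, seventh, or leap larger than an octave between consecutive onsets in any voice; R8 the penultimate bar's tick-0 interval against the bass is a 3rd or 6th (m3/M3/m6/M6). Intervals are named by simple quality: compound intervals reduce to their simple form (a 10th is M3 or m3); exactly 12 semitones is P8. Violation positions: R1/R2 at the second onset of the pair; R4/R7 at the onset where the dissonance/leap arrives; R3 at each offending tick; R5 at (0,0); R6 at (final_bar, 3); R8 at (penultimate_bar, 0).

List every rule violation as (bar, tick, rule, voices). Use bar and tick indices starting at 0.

(1, 0, R1, (0, 1))
(1, 0, R3, (2, 3))
(1, 0, R4, (0, 3))
(1, 1, R3, (2, 3))
(1, 2, R3, (2, 3))
(1, 3, R3, (2, 3))
(2, 0, R4, (0, 2))
(2, 0, R7, (1,))
(3, 0, R2, (1, 2))
(3, 0, R3, (2, 3))
(3, 0, R4, (0, 3))
(3, 1, R3, (2, 3))
(3, 2, R3, (2, 3))
(3, 3, R3, (2, 3))
(4, 0, R2, (2, 3))
(5, 0, R1, (1, 2))
(5, 0, R1, (1, 3))
(5, 0, R1, (2, 3))
(5, 0, R2, (0, 1))
(5, 0, R2, (0, 2))
(5, 0, R2, (0, 3))

bar 0: v0=D3 v1=D4 v2=A4 v3=A4 downbeat P5
bar 1: v0=E3 v1=E4 v2=G4 v3=D4 downbeat m7
bar 2: v0=D3 v1=F3 v2=E4 v3=A4 downbeat P5
bar 3: v0=E3 v1=G3 v2=G4 v3=F4 downbeat m2
bar 4: v0=C3 v1=A3 v2=E4 v3=E4 downbeat M3
bar 5: v0=D3 v1=D4 v2=A4 v3=A4 downbeat P5
  -> R1 @ bar 1 tick 0 v(0, 1): D3/D4 P8 -> E3/E4 P8 similar
  -> R3 @ bar 1 tick 0 v(2, 3): G4 above D4
  -> R4 @ bar 1 tick 0 v(0, 3): E3/D4 m7 untreated
  -> R3 @ bar 1 tick 1 v(2, 3): G4 above D4
  -> R3 @ bar 1 tick 2 v(2, 3): G4 above D4
  -> R3 @ bar 1 tick 3 v(2, 3): G4 above D4
  -> R4 @ bar 2 tick 0 v(0, 2): D3/E4 M2 untreated
  -> R7 @ bar 2 tick 0 v(1,): E4->F3 leap 11st
  -> R2 @ bar 3 tick 0 v(1, 2): F3/E4 M7 -> G3/G4 P8 similar
  -> R3 @ bar 3 tick 0 v(2, 3): G4 above F4
  -> R4 @ bar 3 tick 0 v(0, 3): E3/F4 m2 untreated
  -> R3 @ bar 3 tick 1 v(2, 3): G4 above F4
  -> R3 @ bar 3 tick 2 v(2, 3): G4 above F4
  -> R3 @ bar 3 tick 3 v(2, 3): G4 above F4
  -> R2 @ bar 4 tick 0 v(2, 3): G4/F4 M2 -> E4/E4 P1 similar
  -> R1 @ bar 5 tick 0 v(1, 2): A3/E4 P5 -> D4/A4 P5 similar
  -> R1 @ bar 5 tick 0 v(1, 3): A3/E4 P5 -> D4/A4 P5 similar
  -> R1 @ bar 5 tick 0 v(2, 3): E4/E4 P1 -> A4/A4 P1 similar
  -> R2 @ bar 5 tick 0 v(0, 1): C3/A3 M6 -> D3/D4 P8 similar
  -> R2 @ bar 5 tick 0 v(0, 2): C3/E4 M3 -> D3/A4 P5 similar
  -> R2 @ bar 5 tick 0 v(0, 3): C3/E4 M3 -> D3/A4 P5 similar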